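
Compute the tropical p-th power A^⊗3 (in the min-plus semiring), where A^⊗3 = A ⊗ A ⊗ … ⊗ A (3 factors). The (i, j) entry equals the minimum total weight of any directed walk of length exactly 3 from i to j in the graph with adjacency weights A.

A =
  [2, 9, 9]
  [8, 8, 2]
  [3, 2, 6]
A^⊗3 =
  [6, 13, 13]
  [7, 10, 6]
  [7, 6, 10]

Each entry (A^⊗3)_ij equals the minimum over all length-3 walks i = v_0 → v_1 → … → v_3 = j of Σ_t A[v_t][v_{t+1}]. For example, for (i, j) = (0, 2) we minimise over 9 possible intermediate vertex sequences; the minimum is 13, attained along the walk 0 → 0 → 0 → 2.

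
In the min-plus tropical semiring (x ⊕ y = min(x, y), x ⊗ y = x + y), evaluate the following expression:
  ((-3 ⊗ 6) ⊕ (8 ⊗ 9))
((-3 ⊗ 6) ⊕ (8 ⊗ 9)) = 3

Expand innermost to outermost. Recall ⊕ takes the minimum of its arguments and ⊗ takes their sum. Working out the expression ((-3 ⊗ 6) ⊕ (8 ⊗ 9)) gives 3.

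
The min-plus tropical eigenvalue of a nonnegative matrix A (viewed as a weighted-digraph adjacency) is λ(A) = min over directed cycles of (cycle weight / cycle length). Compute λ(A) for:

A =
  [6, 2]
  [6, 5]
λ(A) = 4

Enumerate directed cycles and compute their means (weight / length). Sample:
  cycle 0 → 0: weight = 6, length = 1, mean = 6/1 ≈ 6.000
  cycle 1 → 1: weight = 5, length = 1, mean = 5/1 ≈ 5.000
  cycle 0 → 1 → 0: weight = 8, length = 2, mean = 8/2 ≈ 4.000
  cycle 1 → 0 → 1: weight = 8, length = 2, mean = 8/2 ≈ 4.000
Minimum mean = 4.000, attained e.g. along the cycle 0 → 1 → 0 with weight 8 and length 2. So λ(A) = 8/2 = 4.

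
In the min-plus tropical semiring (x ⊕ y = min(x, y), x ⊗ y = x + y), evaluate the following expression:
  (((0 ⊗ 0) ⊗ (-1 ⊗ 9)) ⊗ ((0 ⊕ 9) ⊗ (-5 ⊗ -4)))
(((0 ⊗ 0) ⊗ (-1 ⊗ 9)) ⊗ ((0 ⊕ 9) ⊗ (-5 ⊗ -4))) = -1

Expand innermost to outermost. Recall ⊕ takes the minimum of its arguments and ⊗ takes their sum. Working out the expression (((0 ⊗ 0) ⊗ (-1 ⊗ 9)) ⊗ ((0 ⊕ 9) ⊗ (-5 ⊗ -4))) gives -1.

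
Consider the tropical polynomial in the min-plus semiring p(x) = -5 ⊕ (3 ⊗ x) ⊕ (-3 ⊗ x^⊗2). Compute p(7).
p(7) = -5

A tropical monomial a ⊗ x^⊗i evaluates to a + i · x. Evaluating each term at x = 7:
  Term 0 contributes -5 + 0 · 7 = -5
  Term 1 contributes 3 + 1 · 7 = 10
  Term 2 contributes -3 + 2 · 7 = 11
p(7) = ⊕ of these = min[-5, 10, 11] = -5.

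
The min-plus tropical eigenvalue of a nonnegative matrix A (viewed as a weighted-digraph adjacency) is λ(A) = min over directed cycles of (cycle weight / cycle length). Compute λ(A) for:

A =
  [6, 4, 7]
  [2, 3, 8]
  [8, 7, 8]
λ(A) = 3

Enumerate directed cycles and compute their means (weight / length). Sample:
  cycle 0 → 0: weight = 6, length = 1, mean = 6/1 ≈ 6.000
  cycle 1 → 1: weight = 3, length = 1, mean = 3/1 ≈ 3.000
  cycle 2 → 2: weight = 8, length = 1, mean = 8/1 ≈ 8.000
  cycle 0 → 1 → 0: weight = 6, length = 2, mean = 6/2 ≈ 3.000
  cycle 0 → 2 → 0: weight = 15, length = 2, mean = 15/2 ≈ 7.500
  cycle 1 → 0 → 1: weight = 6, length = 2, mean = 6/2 ≈ 3.000
Minimum mean = 3.000, attained e.g. along the cycle 1 → 1 with weight 3 and length 1. So λ(A) = 3/1 = 3.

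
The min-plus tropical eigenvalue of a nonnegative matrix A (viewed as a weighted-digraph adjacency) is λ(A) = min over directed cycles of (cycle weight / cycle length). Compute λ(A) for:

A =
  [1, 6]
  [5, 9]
λ(A) = 1

Enumerate directed cycles and compute their means (weight / length). Sample:
  cycle 0 → 0: weight = 1, length = 1, mean = 1/1 ≈ 1.000
  cycle 1 → 1: weight = 9, length = 1, mean = 9/1 ≈ 9.000
  cycle 0 → 1 → 0: weight = 11, length = 2, mean = 11/2 ≈ 5.500
  cycle 1 → 0 → 1: weight = 11, length = 2, mean = 11/2 ≈ 5.500
Minimum mean = 1.000, attained e.g. along the cycle 0 → 0 with weight 1 and length 1. So λ(A) = 1/1 = 1.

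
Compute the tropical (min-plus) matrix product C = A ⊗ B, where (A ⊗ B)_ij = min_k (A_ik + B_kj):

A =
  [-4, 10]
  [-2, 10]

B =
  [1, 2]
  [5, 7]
A ⊗ B =
  [-3, -2]
  [-1, 0]

Apply the min-plus product entry-by-entry:
  C[0][0] = min over k of (A[0][0] + B[0][0] = -4 + 1 = -3, A[0][1] + B[1][0] = 10 + 5 = 15) = -3 (attained at k = 0)
  C[0][1] = min over k of (A[0][0] + B[0][1] = -4 + 2 = -2, A[0][1] + B[1][1] = 10 + 7 = 17) = -2 (attained at k = 0)
  C[1][0] = min over k of (A[1][0] + B[0][0] = -2 + 1 = -1, A[1][1] + B[1][0] = 10 + 5 = 15) = -1 (attained at k = 0)
  C[1][1] = min over k of (A[1][0] + B[0][1] = -2 + 2 = 0, A[1][1] + B[1][1] = 10 + 7 = 17) = 0 (attained at k = 0)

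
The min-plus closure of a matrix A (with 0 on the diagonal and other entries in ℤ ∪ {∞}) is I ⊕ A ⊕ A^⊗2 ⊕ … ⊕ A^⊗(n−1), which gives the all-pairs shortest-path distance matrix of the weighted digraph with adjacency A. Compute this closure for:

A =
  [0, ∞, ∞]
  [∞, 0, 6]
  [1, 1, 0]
Closure =
  [0, ∞, ∞]
  [7, 0, 6]
  [1, 1, 0]

This is the Floyd-Warshall all-pairs shortest-path computation. For each intermediate vertex k = 0, 1, …, 2, update dist[i][j] ← min(dist[i][j], dist[i][k] + dist[k][j]). The final matrix gives, for each (i, j), the minimum total weight of any directed path from i to j (possibly empty when i = j).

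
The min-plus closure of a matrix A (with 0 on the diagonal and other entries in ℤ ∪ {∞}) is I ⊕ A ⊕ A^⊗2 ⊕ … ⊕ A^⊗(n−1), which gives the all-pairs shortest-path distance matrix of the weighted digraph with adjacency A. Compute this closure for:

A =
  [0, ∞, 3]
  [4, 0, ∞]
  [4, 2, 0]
Closure =
  [0, 5, 3]
  [4, 0, 7]
  [4, 2, 0]

This is the Floyd-Warshall all-pairs shortest-path computation. For each intermediate vertex k = 0, 1, …, 2, update dist[i][j] ← min(dist[i][j], dist[i][k] + dist[k][j]). The final matrix gives, for each (i, j), the minimum total weight of any directed path from i to j (possibly empty when i = j).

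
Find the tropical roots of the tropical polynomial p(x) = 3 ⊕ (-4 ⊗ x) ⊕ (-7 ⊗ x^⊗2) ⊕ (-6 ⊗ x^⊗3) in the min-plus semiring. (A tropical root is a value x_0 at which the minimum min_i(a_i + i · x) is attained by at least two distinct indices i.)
Roots: {-1, 3, 7}

Each tropical root is a break point of the lower envelope of the lines y = a_i + i · x (there are 4 lines, with slopes 0, 1, ..., 3). Only the lines that attain the minimum somewhere contribute to roots; other lines are dominated. Here the surviving (envelope) indices are i = 3, i = 2, i = 1, i = 0.
Intersections between consecutive envelope lines give the roots: for adjacent envelope indices i < j the intersection is x = (a_i − a_j) / (j − i). Reading off the sorted break points: {-1, 3, 7}.
Verification: at each break x_0, at least two indices attain the minimum of min_i(a_i + i · x_0).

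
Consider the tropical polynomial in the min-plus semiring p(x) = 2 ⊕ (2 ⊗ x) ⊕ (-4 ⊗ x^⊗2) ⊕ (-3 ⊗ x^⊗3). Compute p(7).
p(7) = 2

A tropical monomial a ⊗ x^⊗i evaluates to a + i · x. Evaluating each term at x = 7:
  Term 0 contributes 2 + 0 · 7 = 2
  Term 1 contributes 2 + 1 · 7 = 9
  Term 2 contributes -4 + 2 · 7 = 10
  Term 3 contributes -3 + 3 · 7 = 18
p(7) = ⊕ of these = min[2, 9, 10, 18] = 2.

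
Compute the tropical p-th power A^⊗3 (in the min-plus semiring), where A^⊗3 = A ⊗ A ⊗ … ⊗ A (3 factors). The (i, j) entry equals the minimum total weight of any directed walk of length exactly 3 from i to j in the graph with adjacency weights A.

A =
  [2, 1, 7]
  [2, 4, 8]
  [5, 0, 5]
A^⊗3 =
  [5, 4, 10]
  [5, 5, 11]
  [4, 3, 9]

Each entry (A^⊗3)_ij equals the minimum over all length-3 walks i = v_0 → v_1 → … → v_3 = j of Σ_t A[v_t][v_{t+1}]. For example, for (i, j) = (0, 2) we minimise over 9 possible intermediate vertex sequences; the minimum is 10, attained along the walk 0 → 1 → 0 → 2.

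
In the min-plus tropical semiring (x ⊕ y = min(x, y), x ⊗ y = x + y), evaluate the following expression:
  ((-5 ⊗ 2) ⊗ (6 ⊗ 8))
((-5 ⊗ 2) ⊗ (6 ⊗ 8)) = 11

Expand innermost to outermost. Recall ⊕ takes the minimum of its arguments and ⊗ takes their sum. Working out the expression ((-5 ⊗ 2) ⊗ (6 ⊗ 8)) gives 11.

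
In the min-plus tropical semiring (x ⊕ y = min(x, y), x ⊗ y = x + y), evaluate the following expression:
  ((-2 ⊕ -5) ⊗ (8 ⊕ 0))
((-2 ⊕ -5) ⊗ (8 ⊕ 0)) = -5

Expand innermost to outermost. Recall ⊕ takes the minimum of its arguments and ⊗ takes their sum. Working out the expression ((-2 ⊕ -5) ⊗ (8 ⊕ 0)) gives -5.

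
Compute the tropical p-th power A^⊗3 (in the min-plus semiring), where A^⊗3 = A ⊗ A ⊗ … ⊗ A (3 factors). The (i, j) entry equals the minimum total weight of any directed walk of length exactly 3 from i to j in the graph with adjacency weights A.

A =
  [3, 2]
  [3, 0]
A^⊗3 =
  [5, 2]
  [3, 0]

Each entry (A^⊗3)_ij equals the minimum over all length-3 walks i = v_0 → v_1 → … → v_3 = j of Σ_t A[v_t][v_{t+1}]. For example, for (i, j) = (0, 1) we minimise over 4 possible intermediate vertex sequences; the minimum is 2, attained along the walk 0 → 1 → 1 → 1.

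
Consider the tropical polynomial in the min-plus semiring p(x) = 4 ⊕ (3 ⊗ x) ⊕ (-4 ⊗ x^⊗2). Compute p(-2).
p(-2) = -8

A tropical monomial a ⊗ x^⊗i evaluates to a + i · x. Evaluating each term at x = -2:
  Term 0 contributes 4 + 0 · -2 = 4
  Term 1 contributes 3 + 1 · -2 = 1
  Term 2 contributes -4 + 2 · -2 = -8
p(-2) = ⊕ of these = min[4, 1, -8] = -8.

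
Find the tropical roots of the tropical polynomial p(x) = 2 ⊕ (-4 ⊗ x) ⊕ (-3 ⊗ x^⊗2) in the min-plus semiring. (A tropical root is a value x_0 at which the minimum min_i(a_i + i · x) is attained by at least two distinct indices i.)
Roots: {-1, 6}

Each tropical root is a break point of the lower envelope of the lines y = a_i + i · x (there are 3 lines, with slopes 0, 1, ..., 2). Only the lines that attain the minimum somewhere contribute to roots; other lines are dominated. Here the surviving (envelope) indices are i = 2, i = 1, i = 0.
Intersections between consecutive envelope lines give the roots: for adjacent envelope indices i < j the intersection is x = (a_i − a_j) / (j − i). Reading off the sorted break points: {-1, 6}.
Verification: at each break x_0, at least two indices attain the minimum of min_i(a_i + i · x_0).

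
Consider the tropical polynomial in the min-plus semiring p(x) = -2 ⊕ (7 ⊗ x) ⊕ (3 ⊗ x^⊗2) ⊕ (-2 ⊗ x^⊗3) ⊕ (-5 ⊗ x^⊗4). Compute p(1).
p(1) = -2

A tropical monomial a ⊗ x^⊗i evaluates to a + i · x. Evaluating each term at x = 1:
  Term 0 contributes -2 + 0 · 1 = -2
  Term 1 contributes 7 + 1 · 1 = 8
  Term 2 contributes 3 + 2 · 1 = 5
  Term 3 contributes -2 + 3 · 1 = 1
  Term 4 contributes -5 + 4 · 1 = -1
p(1) = ⊕ of these = min[-2, 8, 5, 1, -1] = -2.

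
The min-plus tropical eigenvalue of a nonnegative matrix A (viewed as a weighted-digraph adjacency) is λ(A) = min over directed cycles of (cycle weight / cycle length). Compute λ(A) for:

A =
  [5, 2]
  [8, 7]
λ(A) = 5

Enumerate directed cycles and compute their means (weight / length). Sample:
  cycle 0 → 0: weight = 5, length = 1, mean = 5/1 ≈ 5.000
  cycle 1 → 1: weight = 7, length = 1, mean = 7/1 ≈ 7.000
  cycle 0 → 1 → 0: weight = 10, length = 2, mean = 10/2 ≈ 5.000
  cycle 1 → 0 → 1: weight = 10, length = 2, mean = 10/2 ≈ 5.000
Minimum mean = 5.000, attained e.g. along the cycle 0 → 0 with weight 5 and length 1. So λ(A) = 5/1 = 5.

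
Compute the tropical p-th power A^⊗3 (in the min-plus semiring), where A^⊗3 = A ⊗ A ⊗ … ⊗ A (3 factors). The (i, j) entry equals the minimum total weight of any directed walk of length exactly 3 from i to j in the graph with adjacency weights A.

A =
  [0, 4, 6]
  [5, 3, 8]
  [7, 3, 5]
A^⊗3 =
  [0, 4, 6]
  [5, 9, 11]
  [7, 9, 13]

Each entry (A^⊗3)_ij equals the minimum over all length-3 walks i = v_0 → v_1 → … → v_3 = j of Σ_t A[v_t][v_{t+1}]. For example, for (i, j) = (0, 2) we minimise over 9 possible intermediate vertex sequences; the minimum is 6, attained along the walk 0 → 0 → 0 → 2.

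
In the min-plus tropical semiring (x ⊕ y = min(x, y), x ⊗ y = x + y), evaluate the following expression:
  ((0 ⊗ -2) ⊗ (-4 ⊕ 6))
((0 ⊗ -2) ⊗ (-4 ⊕ 6)) = -6

Expand innermost to outermost. Recall ⊕ takes the minimum of its arguments and ⊗ takes their sum. Working out the expression ((0 ⊗ -2) ⊗ (-4 ⊕ 6)) gives -6.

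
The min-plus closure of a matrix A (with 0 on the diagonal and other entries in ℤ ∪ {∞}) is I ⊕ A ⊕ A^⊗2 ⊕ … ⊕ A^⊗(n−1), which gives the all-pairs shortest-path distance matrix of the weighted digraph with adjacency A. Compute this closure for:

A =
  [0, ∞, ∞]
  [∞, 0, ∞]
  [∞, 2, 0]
Closure =
  [0, ∞, ∞]
  [∞, 0, ∞]
  [∞, 2, 0]

This is the Floyd-Warshall all-pairs shortest-path computation. For each intermediate vertex k = 0, 1, …, 2, update dist[i][j] ← min(dist[i][j], dist[i][k] + dist[k][j]). The final matrix gives, for each (i, j), the minimum total weight of any directed path from i to j (possibly empty when i = j).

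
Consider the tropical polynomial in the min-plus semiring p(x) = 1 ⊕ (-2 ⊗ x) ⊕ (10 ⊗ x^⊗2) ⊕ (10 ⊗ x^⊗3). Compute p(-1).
p(-1) = -3

A tropical monomial a ⊗ x^⊗i evaluates to a + i · x. Evaluating each term at x = -1:
  Term 0 contributes 1 + 0 · -1 = 1
  Term 1 contributes -2 + 1 · -1 = -3
  Term 2 contributes 10 + 2 · -1 = 8
  Term 3 contributes 10 + 3 · -1 = 7
p(-1) = ⊕ of these = min[1, -3, 8, 7] = -3.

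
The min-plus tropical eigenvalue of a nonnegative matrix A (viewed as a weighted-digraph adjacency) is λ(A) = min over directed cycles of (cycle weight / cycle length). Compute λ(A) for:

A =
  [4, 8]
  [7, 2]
λ(A) = 2

Enumerate directed cycles and compute their means (weight / length). Sample:
  cycle 0 → 0: weight = 4, length = 1, mean = 4/1 ≈ 4.000
  cycle 1 → 1: weight = 2, length = 1, mean = 2/1 ≈ 2.000
  cycle 0 → 1 → 0: weight = 15, length = 2, mean = 15/2 ≈ 7.500
  cycle 1 → 0 → 1: weight = 15, length = 2, mean = 15/2 ≈ 7.500
Minimum mean = 2.000, attained e.g. along the cycle 1 → 1 with weight 2 and length 1. So λ(A) = 2/1 = 2.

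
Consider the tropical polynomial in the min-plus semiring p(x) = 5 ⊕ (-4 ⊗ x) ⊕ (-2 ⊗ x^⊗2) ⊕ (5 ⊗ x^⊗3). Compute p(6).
p(6) = 2

A tropical monomial a ⊗ x^⊗i evaluates to a + i · x. Evaluating each term at x = 6:
  Term 0 contributes 5 + 0 · 6 = 5
  Term 1 contributes -4 + 1 · 6 = 2
  Term 2 contributes -2 + 2 · 6 = 10
  Term 3 contributes 5 + 3 · 6 = 23
p(6) = ⊕ of these = min[5, 2, 10, 23] = 2.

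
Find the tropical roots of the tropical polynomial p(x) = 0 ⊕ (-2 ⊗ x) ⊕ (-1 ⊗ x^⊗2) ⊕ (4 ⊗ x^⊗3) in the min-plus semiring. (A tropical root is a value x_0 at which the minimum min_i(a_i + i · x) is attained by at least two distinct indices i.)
Roots: {-5, -1, 2}

Each tropical root is a break point of the lower envelope of the lines y = a_i + i · x (there are 4 lines, with slopes 0, 1, ..., 3). Only the lines that attain the minimum somewhere contribute to roots; other lines are dominated. Here the surviving (envelope) indices are i = 3, i = 2, i = 1, i = 0.
Intersections between consecutive envelope lines give the roots: for adjacent envelope indices i < j the intersection is x = (a_i − a_j) / (j − i). Reading off the sorted break points: {-5, -1, 2}.
Verification: at each break x_0, at least two indices attain the minimum of min_i(a_i + i · x_0).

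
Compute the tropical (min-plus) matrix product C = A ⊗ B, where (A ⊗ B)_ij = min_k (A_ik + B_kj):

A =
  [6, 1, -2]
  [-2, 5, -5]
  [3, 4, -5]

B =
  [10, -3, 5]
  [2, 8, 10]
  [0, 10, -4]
A ⊗ B =
  [-2, 3, -6]
  [-5, -5, -9]
  [-5, 0, -9]

Apply the min-plus product entry-by-entry:
  C[0][0] = min over k of (A[0][0] + B[0][0] = 6 + 10 = 16, A[0][1] + B[1][0] = 1 + 2 = 3, A[0][2] + B[2][0] = -2 + 0 = -2) = -2 (attained at k = 2)
  C[0][1] = min over k of (A[0][0] + B[0][1] = 6 + -3 = 3, A[0][1] + B[1][1] = 1 + 8 = 9, A[0][2] + B[2][1] = -2 + 10 = 8) = 3 (attained at k = 0)
  C[0][2] = min over k of (A[0][0] + B[0][2] = 6 + 5 = 11, A[0][1] + B[1][2] = 1 + 10 = 11, A[0][2] + B[2][2] = -2 + -4 = -6) = -6 (attained at k = 2)
  C[1][0] = min over k of (A[1][0] + B[0][0] = -2 + 10 = 8, A[1][1] + B[1][0] = 5 + 2 = 7, A[1][2] + B[2][0] = -5 + 0 = -5) = -5 (attained at k = 2)
  C[1][1] = min over k of (A[1][0] + B[0][1] = -2 + -3 = -5, A[1][1] + B[1][1] = 5 + 8 = 13, A[1][2] + B[2][1] = -5 + 10 = 5) = -5 (attained at k = 0)
  C[1][2] = min over k of (A[1][0] + B[0][2] = -2 + 5 = 3, A[1][1] + B[1][2] = 5 + 10 = 15, A[1][2] + B[2][2] = -5 + -4 = -9) = -9 (attained at k = 2)
  C[2][0] = min over k of (A[2][0] + B[0][0] = 3 + 10 = 13, A[2][1] + B[1][0] = 4 + 2 = 6, A[2][2] + B[2][0] = -5 + 0 = -5) = -5 (attained at k = 2)
  C[2][1] = min over k of (A[2][0] + B[0][1] = 3 + -3 = 0, A[2][1] + B[1][1] = 4 + 8 = 12, A[2][2] + B[2][1] = -5 + 10 = 5) = 0 (attained at k = 0)
  C[2][2] = min over k of (A[2][0] + B[0][2] = 3 + 5 = 8, A[2][1] + B[1][2] = 4 + 10 = 14, A[2][2] + B[2][2] = -5 + -4 = -9) = -9 (attained at k = 2)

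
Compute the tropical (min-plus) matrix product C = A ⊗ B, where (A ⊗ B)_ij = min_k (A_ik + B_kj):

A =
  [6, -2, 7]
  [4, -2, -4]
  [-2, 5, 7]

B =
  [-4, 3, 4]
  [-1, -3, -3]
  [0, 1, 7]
A ⊗ B =
  [-3, -5, -5]
  [-4, -5, -5]
  [-6, 1, 2]

Apply the min-plus product entry-by-entry:
  C[0][0] = min over k of (A[0][0] + B[0][0] = 6 + -4 = 2, A[0][1] + B[1][0] = -2 + -1 = -3, A[0][2] + B[2][0] = 7 + 0 = 7) = -3 (attained at k = 1)
  C[0][1] = min over k of (A[0][0] + B[0][1] = 6 + 3 = 9, A[0][1] + B[1][1] = -2 + -3 = -5, A[0][2] + B[2][1] = 7 + 1 = 8) = -5 (attained at k = 1)
  C[0][2] = min over k of (A[0][0] + B[0][2] = 6 + 4 = 10, A[0][1] + B[1][2] = -2 + -3 = -5, A[0][2] + B[2][2] = 7 + 7 = 14) = -5 (attained at k = 1)
  C[1][0] = min over k of (A[1][0] + B[0][0] = 4 + -4 = 0, A[1][1] + B[1][0] = -2 + -1 = -3, A[1][2] + B[2][0] = -4 + 0 = -4) = -4 (attained at k = 2)
  C[1][1] = min over k of (A[1][0] + B[0][1] = 4 + 3 = 7, A[1][1] + B[1][1] = -2 + -3 = -5, A[1][2] + B[2][1] = -4 + 1 = -3) = -5 (attained at k = 1)
  C[1][2] = min over k of (A[1][0] + B[0][2] = 4 + 4 = 8, A[1][1] + B[1][2] = -2 + -3 = -5, A[1][2] + B[2][2] = -4 + 7 = 3) = -5 (attained at k = 1)
  C[2][0] = min over k of (A[2][0] + B[0][0] = -2 + -4 = -6, A[2][1] + B[1][0] = 5 + -1 = 4, A[2][2] + B[2][0] = 7 + 0 = 7) = -6 (attained at k = 0)
  C[2][1] = min over k of (A[2][0] + B[0][1] = -2 + 3 = 1, A[2][1] + B[1][1] = 5 + -3 = 2, A[2][2] + B[2][1] = 7 + 1 = 8) = 1 (attained at k = 0)
  C[2][2] = min over k of (A[2][0] + B[0][2] = -2 + 4 = 2, A[2][1] + B[1][2] = 5 + -3 = 2, A[2][2] + B[2][2] = 7 + 7 = 14) = 2 (attained at k = 0)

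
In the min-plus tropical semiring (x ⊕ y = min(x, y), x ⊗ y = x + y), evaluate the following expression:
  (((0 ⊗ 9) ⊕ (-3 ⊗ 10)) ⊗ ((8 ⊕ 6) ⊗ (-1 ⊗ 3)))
(((0 ⊗ 9) ⊕ (-3 ⊗ 10)) ⊗ ((8 ⊕ 6) ⊗ (-1 ⊗ 3))) = 15

Expand innermost to outermost. Recall ⊕ takes the minimum of its arguments and ⊗ takes their sum. Working out the expression (((0 ⊗ 9) ⊕ (-3 ⊗ 10)) ⊗ ((8 ⊕ 6) ⊗ (-1 ⊗ 3))) gives 15.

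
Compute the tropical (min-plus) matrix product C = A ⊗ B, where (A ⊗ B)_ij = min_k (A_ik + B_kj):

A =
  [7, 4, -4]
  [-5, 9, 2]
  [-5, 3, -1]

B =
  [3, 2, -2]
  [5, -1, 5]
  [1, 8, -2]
A ⊗ B =
  [-3, 3, -6]
  [-2, -3, -7]
  [-2, -3, -7]

Apply the min-plus product entry-by-entry:
  C[0][0] = min over k of (A[0][0] + B[0][0] = 7 + 3 = 10, A[0][1] + B[1][0] = 4 + 5 = 9, A[0][2] + B[2][0] = -4 + 1 = -3) = -3 (attained at k = 2)
  C[0][1] = min over k of (A[0][0] + B[0][1] = 7 + 2 = 9, A[0][1] + B[1][1] = 4 + -1 = 3, A[0][2] + B[2][1] = -4 + 8 = 4) = 3 (attained at k = 1)
  C[0][2] = min over k of (A[0][0] + B[0][2] = 7 + -2 = 5, A[0][1] + B[1][2] = 4 + 5 = 9, A[0][2] + B[2][2] = -4 + -2 = -6) = -6 (attained at k = 2)
  C[1][0] = min over k of (A[1][0] + B[0][0] = -5 + 3 = -2, A[1][1] + B[1][0] = 9 + 5 = 14, A[1][2] + B[2][0] = 2 + 1 = 3) = -2 (attained at k = 0)
  C[1][1] = min over k of (A[1][0] + B[0][1] = -5 + 2 = -3, A[1][1] + B[1][1] = 9 + -1 = 8, A[1][2] + B[2][1] = 2 + 8 = 10) = -3 (attained at k = 0)
  C[1][2] = min over k of (A[1][0] + B[0][2] = -5 + -2 = -7, A[1][1] + B[1][2] = 9 + 5 = 14, A[1][2] + B[2][2] = 2 + -2 = 0) = -7 (attained at k = 0)
  C[2][0] = min over k of (A[2][0] + B[0][0] = -5 + 3 = -2, A[2][1] + B[1][0] = 3 + 5 = 8, A[2][2] + B[2][0] = -1 + 1 = 0) = -2 (attained at k = 0)
  C[2][1] = min over k of (A[2][0] + B[0][1] = -5 + 2 = -3, A[2][1] + B[1][1] = 3 + -1 = 2, A[2][2] + B[2][1] = -1 + 8 = 7) = -3 (attained at k = 0)
  C[2][2] = min over k of (A[2][0] + B[0][2] = -5 + -2 = -7, A[2][1] + B[1][2] = 3 + 5 = 8, A[2][2] + B[2][2] = -1 + -2 = -3) = -7 (attained at k = 0)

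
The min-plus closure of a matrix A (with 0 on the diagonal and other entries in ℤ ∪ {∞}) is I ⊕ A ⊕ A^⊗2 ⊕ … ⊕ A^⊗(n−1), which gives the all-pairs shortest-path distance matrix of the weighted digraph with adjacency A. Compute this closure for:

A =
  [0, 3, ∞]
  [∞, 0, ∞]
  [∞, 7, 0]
Closure =
  [0, 3, ∞]
  [∞, 0, ∞]
  [∞, 7, 0]

This is the Floyd-Warshall all-pairs shortest-path computation. For each intermediate vertex k = 0, 1, …, 2, update dist[i][j] ← min(dist[i][j], dist[i][k] + dist[k][j]). The final matrix gives, for each (i, j), the minimum total weight of any directed path from i to j (possibly empty when i = j).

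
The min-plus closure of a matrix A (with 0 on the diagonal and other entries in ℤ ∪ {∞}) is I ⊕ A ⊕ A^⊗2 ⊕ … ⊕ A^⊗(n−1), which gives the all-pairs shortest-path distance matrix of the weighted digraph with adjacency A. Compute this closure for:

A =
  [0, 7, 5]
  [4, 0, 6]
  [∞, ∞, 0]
Closure =
  [0, 7, 5]
  [4, 0, 6]
  [∞, ∞, 0]

This is the Floyd-Warshall all-pairs shortest-path computation. For each intermediate vertex k = 0, 1, …, 2, update dist[i][j] ← min(dist[i][j], dist[i][k] + dist[k][j]). The final matrix gives, for each (i, j), the minimum total weight of any directed path from i to j (possibly empty when i = j).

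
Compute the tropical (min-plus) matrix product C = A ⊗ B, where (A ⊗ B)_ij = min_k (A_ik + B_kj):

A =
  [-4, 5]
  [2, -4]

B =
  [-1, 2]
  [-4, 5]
A ⊗ B =
  [-5, -2]
  [-8, 1]

Apply the min-plus product entry-by-entry:
  C[0][0] = min over k of (A[0][0] + B[0][0] = -4 + -1 = -5, A[0][1] + B[1][0] = 5 + -4 = 1) = -5 (attained at k = 0)
  C[0][1] = min over k of (A[0][0] + B[0][1] = -4 + 2 = -2, A[0][1] + B[1][1] = 5 + 5 = 10) = -2 (attained at k = 0)
  C[1][0] = min over k of (A[1][0] + B[0][0] = 2 + -1 = 1, A[1][1] + B[1][0] = -4 + -4 = -8) = -8 (attained at k = 1)
  C[1][1] = min over k of (A[1][0] + B[0][1] = 2 + 2 = 4, A[1][1] + B[1][1] = -4 + 5 = 1) = 1 (attained at k = 1)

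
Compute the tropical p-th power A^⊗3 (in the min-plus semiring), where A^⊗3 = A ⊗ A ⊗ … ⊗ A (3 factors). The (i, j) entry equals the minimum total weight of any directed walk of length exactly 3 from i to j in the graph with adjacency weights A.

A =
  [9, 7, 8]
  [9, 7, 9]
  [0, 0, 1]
A^⊗3 =
  [9, 9, 10]
  [10, 10, 11]
  [2, 2, 3]

Each entry (A^⊗3)_ij equals the minimum over all length-3 walks i = v_0 → v_1 → … → v_3 = j of Σ_t A[v_t][v_{t+1}]. For example, for (i, j) = (0, 2) we minimise over 9 possible intermediate vertex sequences; the minimum is 10, attained along the walk 0 → 2 → 2 → 2.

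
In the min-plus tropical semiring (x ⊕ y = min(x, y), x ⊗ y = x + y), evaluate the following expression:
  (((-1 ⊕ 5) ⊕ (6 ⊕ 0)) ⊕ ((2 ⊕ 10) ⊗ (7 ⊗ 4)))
(((-1 ⊕ 5) ⊕ (6 ⊕ 0)) ⊕ ((2 ⊕ 10) ⊗ (7 ⊗ 4))) = -1

Expand innermost to outermost. Recall ⊕ takes the minimum of its arguments and ⊗ takes their sum. Working out the expression (((-1 ⊕ 5) ⊕ (6 ⊕ 0)) ⊕ ((2 ⊕ 10) ⊗ (7 ⊗ 4))) gives -1.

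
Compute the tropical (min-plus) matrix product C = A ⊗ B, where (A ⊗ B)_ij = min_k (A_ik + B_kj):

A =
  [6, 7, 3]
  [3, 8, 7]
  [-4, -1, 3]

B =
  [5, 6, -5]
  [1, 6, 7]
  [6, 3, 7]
A ⊗ B =
  [8, 6, 1]
  [8, 9, -2]
  [0, 2, -9]

Apply the min-plus product entry-by-entry:
  C[0][0] = min over k of (A[0][0] + B[0][0] = 6 + 5 = 11, A[0][1] + B[1][0] = 7 + 1 = 8, A[0][2] + B[2][0] = 3 + 6 = 9) = 8 (attained at k = 1)
  C[0][1] = min over k of (A[0][0] + B[0][1] = 6 + 6 = 12, A[0][1] + B[1][1] = 7 + 6 = 13, A[0][2] + B[2][1] = 3 + 3 = 6) = 6 (attained at k = 2)
  C[0][2] = min over k of (A[0][0] + B[0][2] = 6 + -5 = 1, A[0][1] + B[1][2] = 7 + 7 = 14, A[0][2] + B[2][2] = 3 + 7 = 10) = 1 (attained at k = 0)
  C[1][0] = min over k of (A[1][0] + B[0][0] = 3 + 5 = 8, A[1][1] + B[1][0] = 8 + 1 = 9, A[1][2] + B[2][0] = 7 + 6 = 13) = 8 (attained at k = 0)
  C[1][1] = min over k of (A[1][0] + B[0][1] = 3 + 6 = 9, A[1][1] + B[1][1] = 8 + 6 = 14, A[1][2] + B[2][1] = 7 + 3 = 10) = 9 (attained at k = 0)
  C[1][2] = min over k of (A[1][0] + B[0][2] = 3 + -5 = -2, A[1][1] + B[1][2] = 8 + 7 = 15, A[1][2] + B[2][2] = 7 + 7 = 14) = -2 (attained at k = 0)
  C[2][0] = min over k of (A[2][0] + B[0][0] = -4 + 5 = 1, A[2][1] + B[1][0] = -1 + 1 = 0, A[2][2] + B[2][0] = 3 + 6 = 9) = 0 (attained at k = 1)
  C[2][1] = min over k of (A[2][0] + B[0][1] = -4 + 6 = 2, A[2][1] + B[1][1] = -1 + 6 = 5, A[2][2] + B[2][1] = 3 + 3 = 6) = 2 (attained at k = 0)
  C[2][2] = min over k of (A[2][0] + B[0][2] = -4 + -5 = -9, A[2][1] + B[1][2] = -1 + 7 = 6, A[2][2] + B[2][2] = 3 + 7 = 10) = -9 (attained at k = 0)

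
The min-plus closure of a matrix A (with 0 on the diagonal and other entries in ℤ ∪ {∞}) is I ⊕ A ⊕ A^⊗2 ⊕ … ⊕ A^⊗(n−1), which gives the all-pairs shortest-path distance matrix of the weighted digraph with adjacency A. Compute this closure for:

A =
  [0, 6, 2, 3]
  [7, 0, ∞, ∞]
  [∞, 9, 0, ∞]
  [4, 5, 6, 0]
Closure =
  [0, 6, 2, 3]
  [7, 0, 9, 10]
  [16, 9, 0, 19]
  [4, 5, 6, 0]

This is the Floyd-Warshall all-pairs shortest-path computation. For each intermediate vertex k = 0, 1, …, 3, update dist[i][j] ← min(dist[i][j], dist[i][k] + dist[k][j]). The final matrix gives, for each (i, j), the minimum total weight of any directed path from i to j (possibly empty when i = j).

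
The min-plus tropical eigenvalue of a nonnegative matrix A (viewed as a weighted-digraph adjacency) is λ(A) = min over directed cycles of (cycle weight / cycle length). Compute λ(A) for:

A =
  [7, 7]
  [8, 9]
λ(A) = 7

Enumerate directed cycles and compute their means (weight / length). Sample:
  cycle 0 → 0: weight = 7, length = 1, mean = 7/1 ≈ 7.000
  cycle 1 → 1: weight = 9, length = 1, mean = 9/1 ≈ 9.000
  cycle 0 → 1 → 0: weight = 15, length = 2, mean = 15/2 ≈ 7.500
  cycle 1 → 0 → 1: weight = 15, length = 2, mean = 15/2 ≈ 7.500
Minimum mean = 7.000, attained e.g. along the cycle 0 → 0 with weight 7 and length 1. So λ(A) = 7/1 = 7.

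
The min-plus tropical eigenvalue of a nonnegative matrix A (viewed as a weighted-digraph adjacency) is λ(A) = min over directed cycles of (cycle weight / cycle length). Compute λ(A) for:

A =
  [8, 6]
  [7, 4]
λ(A) = 4

Enumerate directed cycles and compute their means (weight / length). Sample:
  cycle 0 → 0: weight = 8, length = 1, mean = 8/1 ≈ 8.000
  cycle 1 → 1: weight = 4, length = 1, mean = 4/1 ≈ 4.000
  cycle 0 → 1 → 0: weight = 13, length = 2, mean = 13/2 ≈ 6.500
  cycle 1 → 0 → 1: weight = 13, length = 2, mean = 13/2 ≈ 6.500
Minimum mean = 4.000, attained e.g. along the cycle 1 → 1 with weight 4 and length 1. So λ(A) = 4/1 = 4.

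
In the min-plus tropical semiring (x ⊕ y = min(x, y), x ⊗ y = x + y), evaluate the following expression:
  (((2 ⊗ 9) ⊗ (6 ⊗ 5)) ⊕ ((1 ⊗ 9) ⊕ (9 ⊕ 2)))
(((2 ⊗ 9) ⊗ (6 ⊗ 5)) ⊕ ((1 ⊗ 9) ⊕ (9 ⊕ 2))) = 2

Expand innermost to outermost. Recall ⊕ takes the minimum of its arguments and ⊗ takes their sum. Working out the expression (((2 ⊗ 9) ⊗ (6 ⊗ 5)) ⊕ ((1 ⊗ 9) ⊕ (9 ⊕ 2))) gives 2.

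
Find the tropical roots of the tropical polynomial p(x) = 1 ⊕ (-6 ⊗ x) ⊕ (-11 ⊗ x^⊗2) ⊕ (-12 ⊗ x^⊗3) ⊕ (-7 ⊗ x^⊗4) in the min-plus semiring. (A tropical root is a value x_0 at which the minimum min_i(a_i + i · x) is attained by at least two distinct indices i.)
Roots: {-5, 1, 5, 7}

Each tropical root is a break point of the lower envelope of the lines y = a_i + i · x (there are 5 lines, with slopes 0, 1, ..., 4). Only the lines that attain the minimum somewhere contribute to roots; other lines are dominated. Here the surviving (envelope) indices are i = 4, i = 3, i = 2, i = 1, i = 0.
Intersections between consecutive envelope lines give the roots: for adjacent envelope indices i < j the intersection is x = (a_i − a_j) / (j − i). Reading off the sorted break points: {-5, 1, 5, 7}.
Verification: at each break x_0, at least two indices attain the minimum of min_i(a_i + i · x_0).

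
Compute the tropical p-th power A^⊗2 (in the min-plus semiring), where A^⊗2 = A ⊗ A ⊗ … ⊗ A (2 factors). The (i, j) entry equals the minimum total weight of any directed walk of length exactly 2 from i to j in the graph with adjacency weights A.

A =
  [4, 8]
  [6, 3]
A^⊗2 =
  [8, 11]
  [9, 6]

Each entry (A^⊗2)_ij equals the minimum over all length-2 walks i = v_0 → v_1 → … → v_2 = j of Σ_t A[v_t][v_{t+1}]. For example, for (i, j) = (0, 1) we minimise over 2 possible intermediate vertex sequences; the minimum is 11, attained along the walk 0 → 1 → 1.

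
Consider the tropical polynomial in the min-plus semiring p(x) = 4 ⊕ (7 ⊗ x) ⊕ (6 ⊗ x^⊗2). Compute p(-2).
p(-2) = 2

A tropical monomial a ⊗ x^⊗i evaluates to a + i · x. Evaluating each term at x = -2:
  Term 0 contributes 4 + 0 · -2 = 4
  Term 1 contributes 7 + 1 · -2 = 5
  Term 2 contributes 6 + 2 · -2 = 2
p(-2) = ⊕ of these = min[4, 5, 2] = 2.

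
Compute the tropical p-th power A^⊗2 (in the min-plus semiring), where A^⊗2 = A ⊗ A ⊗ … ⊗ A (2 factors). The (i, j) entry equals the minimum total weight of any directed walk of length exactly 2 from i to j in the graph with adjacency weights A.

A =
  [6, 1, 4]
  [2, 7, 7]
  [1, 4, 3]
A^⊗2 =
  [3, 7, 7]
  [8, 3, 6]
  [4, 2, 5]

Each entry (A^⊗2)_ij equals the minimum over all length-2 walks i = v_0 → v_1 → … → v_2 = j of Σ_t A[v_t][v_{t+1}]. For example, for (i, j) = (0, 2) we minimise over 3 possible intermediate vertex sequences; the minimum is 7, attained along the walk 0 → 2 → 2.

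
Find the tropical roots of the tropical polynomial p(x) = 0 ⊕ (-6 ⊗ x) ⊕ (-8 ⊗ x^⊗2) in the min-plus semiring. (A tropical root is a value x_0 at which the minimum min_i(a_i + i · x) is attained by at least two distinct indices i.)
Roots: {2, 6}

Each tropical root is a break point of the lower envelope of the lines y = a_i + i · x (there are 3 lines, with slopes 0, 1, ..., 2). Only the lines that attain the minimum somewhere contribute to roots; other lines are dominated. Here the surviving (envelope) indices are i = 2, i = 1, i = 0.
Intersections between consecutive envelope lines give the roots: for adjacent envelope indices i < j the intersection is x = (a_i − a_j) / (j − i). Reading off the sorted break points: {2, 6}.
Verification: at each break x_0, at least two indices attain the minimum of min_i(a_i + i · x_0).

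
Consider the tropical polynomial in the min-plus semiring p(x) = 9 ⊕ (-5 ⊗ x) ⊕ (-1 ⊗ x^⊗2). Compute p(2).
p(2) = -3

A tropical monomial a ⊗ x^⊗i evaluates to a + i · x. Evaluating each term at x = 2:
  Term 0 contributes 9 + 0 · 2 = 9
  Term 1 contributes -5 + 1 · 2 = -3
  Term 2 contributes -1 + 2 · 2 = 3
p(2) = ⊕ of these = min[9, -3, 3] = -3.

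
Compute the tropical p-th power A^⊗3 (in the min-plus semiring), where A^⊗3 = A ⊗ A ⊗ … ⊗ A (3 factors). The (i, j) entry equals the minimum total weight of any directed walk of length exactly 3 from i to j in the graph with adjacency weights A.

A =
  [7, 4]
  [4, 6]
A^⊗3 =
  [14, 12]
  [12, 14]

Each entry (A^⊗3)_ij equals the minimum over all length-3 walks i = v_0 → v_1 → … → v_3 = j of Σ_t A[v_t][v_{t+1}]. For example, for (i, j) = (0, 1) we minimise over 4 possible intermediate vertex sequences; the minimum is 12, attained along the walk 0 → 1 → 0 → 1.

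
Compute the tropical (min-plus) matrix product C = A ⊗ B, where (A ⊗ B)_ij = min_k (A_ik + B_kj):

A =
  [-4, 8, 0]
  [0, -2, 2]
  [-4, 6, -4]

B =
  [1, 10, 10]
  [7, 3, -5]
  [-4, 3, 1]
A ⊗ B =
  [-4, 3, 1]
  [-2, 1, -7]
  [-8, -1, -3]

Apply the min-plus product entry-by-entry:
  C[0][0] = min over k of (A[0][0] + B[0][0] = -4 + 1 = -3, A[0][1] + B[1][0] = 8 + 7 = 15, A[0][2] + B[2][0] = 0 + -4 = -4) = -4 (attained at k = 2)
  C[0][1] = min over k of (A[0][0] + B[0][1] = -4 + 10 = 6, A[0][1] + B[1][1] = 8 + 3 = 11, A[0][2] + B[2][1] = 0 + 3 = 3) = 3 (attained at k = 2)
  C[0][2] = min over k of (A[0][0] + B[0][2] = -4 + 10 = 6, A[0][1] + B[1][2] = 8 + -5 = 3, A[0][2] + B[2][2] = 0 + 1 = 1) = 1 (attained at k = 2)
  C[1][0] = min over k of (A[1][0] + B[0][0] = 0 + 1 = 1, A[1][1] + B[1][0] = -2 + 7 = 5, A[1][2] + B[2][0] = 2 + -4 = -2) = -2 (attained at k = 2)
  C[1][1] = min over k of (A[1][0] + B[0][1] = 0 + 10 = 10, A[1][1] + B[1][1] = -2 + 3 = 1, A[1][2] + B[2][1] = 2 + 3 = 5) = 1 (attained at k = 1)
  C[1][2] = min over k of (A[1][0] + B[0][2] = 0 + 10 = 10, A[1][1] + B[1][2] = -2 + -5 = -7, A[1][2] + B[2][2] = 2 + 1 = 3) = -7 (attained at k = 1)
  C[2][0] = min over k of (A[2][0] + B[0][0] = -4 + 1 = -3, A[2][1] + B[1][0] = 6 + 7 = 13, A[2][2] + B[2][0] = -4 + -4 = -8) = -8 (attained at k = 2)
  C[2][1] = min over k of (A[2][0] + B[0][1] = -4 + 10 = 6, A[2][1] + B[1][1] = 6 + 3 = 9, A[2][2] + B[2][1] = -4 + 3 = -1) = -1 (attained at k = 2)
  C[2][2] = min over k of (A[2][0] + B[0][2] = -4 + 10 = 6, A[2][1] + B[1][2] = 6 + -5 = 1, A[2][2] + B[2][2] = -4 + 1 = -3) = -3 (attained at k = 2)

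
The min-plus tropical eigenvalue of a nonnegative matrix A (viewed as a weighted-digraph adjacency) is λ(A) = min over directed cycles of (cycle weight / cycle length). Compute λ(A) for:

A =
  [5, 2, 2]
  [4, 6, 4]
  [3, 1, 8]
λ(A) = 7/3

Enumerate directed cycles and compute their means (weight / length). Sample:
  cycle 0 → 0: weight = 5, length = 1, mean = 5/1 ≈ 5.000
  cycle 1 → 1: weight = 6, length = 1, mean = 6/1 ≈ 6.000
  cycle 2 → 2: weight = 8, length = 1, mean = 8/1 ≈ 8.000
  cycle 0 → 1 → 0: weight = 6, length = 2, mean = 6/2 ≈ 3.000
  cycle 0 → 2 → 0: weight = 5, length = 2, mean = 5/2 ≈ 2.500
  cycle 1 → 0 → 1: weight = 6, length = 2, mean = 6/2 ≈ 3.000
Minimum mean = 2.333, attained e.g. along the cycle 0 → 2 → 1 → 0 with weight 7 and length 3. So λ(A) = 7/3 = 7/3.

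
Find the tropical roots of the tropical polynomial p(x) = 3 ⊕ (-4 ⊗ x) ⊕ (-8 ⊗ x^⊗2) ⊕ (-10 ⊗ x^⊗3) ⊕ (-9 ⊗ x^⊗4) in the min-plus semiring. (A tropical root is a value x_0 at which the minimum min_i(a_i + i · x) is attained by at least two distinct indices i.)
Roots: {-1, 2, 4, 7}

Each tropical root is a break point of the lower envelope of the lines y = a_i + i · x (there are 5 lines, with slopes 0, 1, ..., 4). Only the lines that attain the minimum somewhere contribute to roots; other lines are dominated. Here the surviving (envelope) indices are i = 4, i = 3, i = 2, i = 1, i = 0.
Intersections between consecutive envelope lines give the roots: for adjacent envelope indices i < j the intersection is x = (a_i − a_j) / (j − i). Reading off the sorted break points: {-1, 2, 4, 7}.
Verification: at each break x_0, at least two indices attain the minimum of min_i(a_i + i · x_0).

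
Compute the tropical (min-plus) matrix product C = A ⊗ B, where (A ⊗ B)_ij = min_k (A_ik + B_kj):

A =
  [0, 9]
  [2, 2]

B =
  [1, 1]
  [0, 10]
A ⊗ B =
  [1, 1]
  [2, 3]

Apply the min-plus product entry-by-entry:
  C[0][0] = min over k of (A[0][0] + B[0][0] = 0 + 1 = 1, A[0][1] + B[1][0] = 9 + 0 = 9) = 1 (attained at k = 0)
  C[0][1] = min over k of (A[0][0] + B[0][1] = 0 + 1 = 1, A[0][1] + B[1][1] = 9 + 10 = 19) = 1 (attained at k = 0)
  C[1][0] = min over k of (A[1][0] + B[0][0] = 2 + 1 = 3, A[1][1] + B[1][0] = 2 + 0 = 2) = 2 (attained at k = 1)
  C[1][1] = min over k of (A[1][0] + B[0][1] = 2 + 1 = 3, A[1][1] + B[1][1] = 2 + 10 = 12) = 3 (attained at k = 0)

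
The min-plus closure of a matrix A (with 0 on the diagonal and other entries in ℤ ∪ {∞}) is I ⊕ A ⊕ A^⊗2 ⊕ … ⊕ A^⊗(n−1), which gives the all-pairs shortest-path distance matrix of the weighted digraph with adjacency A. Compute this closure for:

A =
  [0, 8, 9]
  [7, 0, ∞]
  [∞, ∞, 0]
Closure =
  [0, 8, 9]
  [7, 0, 16]
  [∞, ∞, 0]

This is the Floyd-Warshall all-pairs shortest-path computation. For each intermediate vertex k = 0, 1, …, 2, update dist[i][j] ← min(dist[i][j], dist[i][k] + dist[k][j]). The final matrix gives, for each (i, j), the minimum total weight of any directed path from i to j (possibly empty when i = j).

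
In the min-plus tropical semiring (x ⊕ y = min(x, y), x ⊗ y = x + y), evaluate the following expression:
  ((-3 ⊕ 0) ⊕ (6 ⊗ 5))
((-3 ⊕ 0) ⊕ (6 ⊗ 5)) = -3

Expand innermost to outermost. Recall ⊕ takes the minimum of its arguments and ⊗ takes their sum. Working out the expression ((-3 ⊕ 0) ⊕ (6 ⊗ 5)) gives -3.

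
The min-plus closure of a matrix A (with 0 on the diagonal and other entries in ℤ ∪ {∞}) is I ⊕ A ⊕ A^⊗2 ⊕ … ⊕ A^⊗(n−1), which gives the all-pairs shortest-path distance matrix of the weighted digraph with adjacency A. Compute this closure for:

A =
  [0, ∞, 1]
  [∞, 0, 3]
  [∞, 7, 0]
Closure =
  [0, 8, 1]
  [∞, 0, 3]
  [∞, 7, 0]

This is the Floyd-Warshall all-pairs shortest-path computation. For each intermediate vertex k = 0, 1, …, 2, update dist[i][j] ← min(dist[i][j], dist[i][k] + dist[k][j]). The final matrix gives, for each (i, j), the minimum total weight of any directed path from i to j (possibly empty when i = j).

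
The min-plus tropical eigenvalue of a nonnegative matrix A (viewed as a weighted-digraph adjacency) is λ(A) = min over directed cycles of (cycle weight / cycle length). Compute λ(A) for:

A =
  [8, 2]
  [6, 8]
λ(A) = 4

Enumerate directed cycles and compute their means (weight / length). Sample:
  cycle 0 → 0: weight = 8, length = 1, mean = 8/1 ≈ 8.000
  cycle 1 → 1: weight = 8, length = 1, mean = 8/1 ≈ 8.000
  cycle 0 → 1 → 0: weight = 8, length = 2, mean = 8/2 ≈ 4.000
  cycle 1 → 0 → 1: weight = 8, length = 2, mean = 8/2 ≈ 4.000
Minimum mean = 4.000, attained e.g. along the cycle 0 → 1 → 0 with weight 8 and length 2. So λ(A) = 8/2 = 4.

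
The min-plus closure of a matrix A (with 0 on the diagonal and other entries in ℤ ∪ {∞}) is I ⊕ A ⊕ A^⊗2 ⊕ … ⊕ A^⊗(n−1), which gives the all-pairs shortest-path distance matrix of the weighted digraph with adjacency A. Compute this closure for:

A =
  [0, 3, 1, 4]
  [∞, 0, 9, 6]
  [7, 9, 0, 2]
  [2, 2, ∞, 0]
Closure =
  [0, 3, 1, 3]
  [8, 0, 9, 6]
  [4, 4, 0, 2]
  [2, 2, 3, 0]

This is the Floyd-Warshall all-pairs shortest-path computation. For each intermediate vertex k = 0, 1, …, 3, update dist[i][j] ← min(dist[i][j], dist[i][k] + dist[k][j]). The final matrix gives, for each (i, j), the minimum total weight of any directed path from i to j (possibly empty when i = j).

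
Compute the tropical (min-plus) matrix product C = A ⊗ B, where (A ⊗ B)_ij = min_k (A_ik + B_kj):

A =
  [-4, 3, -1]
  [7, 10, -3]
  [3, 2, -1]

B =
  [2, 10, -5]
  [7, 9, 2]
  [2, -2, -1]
A ⊗ B =
  [-2, -3, -9]
  [-1, -5, -4]
  [1, -3, -2]

Apply the min-plus product entry-by-entry:
  C[0][0] = min over k of (A[0][0] + B[0][0] = -4 + 2 = -2, A[0][1] + B[1][0] = 3 + 7 = 10, A[0][2] + B[2][0] = -1 + 2 = 1) = -2 (attained at k = 0)
  C[0][1] = min over k of (A[0][0] + B[0][1] = -4 + 10 = 6, A[0][1] + B[1][1] = 3 + 9 = 12, A[0][2] + B[2][1] = -1 + -2 = -3) = -3 (attained at k = 2)
  C[0][2] = min over k of (A[0][0] + B[0][2] = -4 + -5 = -9, A[0][1] + B[1][2] = 3 + 2 = 5, A[0][2] + B[2][2] = -1 + -1 = -2) = -9 (attained at k = 0)
  C[1][0] = min over k of (A[1][0] + B[0][0] = 7 + 2 = 9, A[1][1] + B[1][0] = 10 + 7 = 17, A[1][2] + B[2][0] = -3 + 2 = -1) = -1 (attained at k = 2)
  C[1][1] = min over k of (A[1][0] + B[0][1] = 7 + 10 = 17, A[1][1] + B[1][1] = 10 + 9 = 19, A[1][2] + B[2][1] = -3 + -2 = -5) = -5 (attained at k = 2)
  C[1][2] = min over k of (A[1][0] + B[0][2] = 7 + -5 = 2, A[1][1] + B[1][2] = 10 + 2 = 12, A[1][2] + B[2][2] = -3 + -1 = -4) = -4 (attained at k = 2)
  C[2][0] = min over k of (A[2][0] + B[0][0] = 3 + 2 = 5, A[2][1] + B[1][0] = 2 + 7 = 9, A[2][2] + B[2][0] = -1 + 2 = 1) = 1 (attained at k = 2)
  C[2][1] = min over k of (A[2][0] + B[0][1] = 3 + 10 = 13, A[2][1] + B[1][1] = 2 + 9 = 11, A[2][2] + B[2][1] = -1 + -2 = -3) = -3 (attained at k = 2)
  C[2][2] = min over k of (A[2][0] + B[0][2] = 3 + -5 = -2, A[2][1] + B[1][2] = 2 + 2 = 4, A[2][2] + B[2][2] = -1 + -1 = -2) = -2 (attained at k = 0)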